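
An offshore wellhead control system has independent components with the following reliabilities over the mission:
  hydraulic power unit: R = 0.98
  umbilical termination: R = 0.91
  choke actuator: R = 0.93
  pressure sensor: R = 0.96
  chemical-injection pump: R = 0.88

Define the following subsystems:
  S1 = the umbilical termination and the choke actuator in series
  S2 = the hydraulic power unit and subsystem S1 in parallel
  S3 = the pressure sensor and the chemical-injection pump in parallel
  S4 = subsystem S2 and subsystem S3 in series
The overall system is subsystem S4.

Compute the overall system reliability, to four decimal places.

0.9921

Series (umbilical termination and choke actuator): 0.910000 × 0.930000 = 0.846300
Parallel (hydraulic power unit and [0.846300]): 1 − (1 − 0.980000)(1 − 0.846300) = 0.996926
Parallel (pressure sensor and chemical-injection pump): 1 − (1 − 0.960000)(1 − 0.880000) = 0.995200
Series ([0.996926] and [0.995200]): 0.996926 × 0.995200 = 0.9921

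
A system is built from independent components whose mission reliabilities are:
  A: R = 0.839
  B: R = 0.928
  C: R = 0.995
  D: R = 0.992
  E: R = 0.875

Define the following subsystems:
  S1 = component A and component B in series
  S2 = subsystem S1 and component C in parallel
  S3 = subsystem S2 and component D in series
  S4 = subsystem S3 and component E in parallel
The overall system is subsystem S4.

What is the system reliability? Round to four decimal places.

0.9989

Series (A and B): 0.839000 × 0.928000 = 0.778592
Parallel ([0.778592] and C): 1 − (1 − 0.778592)(1 − 0.995000) = 0.998893
Series ([0.998893] and D): 0.998893 × 0.992000 = 0.990902
Parallel ([0.990902] and E): 1 − (1 − 0.990902)(1 − 0.875000) = 0.9989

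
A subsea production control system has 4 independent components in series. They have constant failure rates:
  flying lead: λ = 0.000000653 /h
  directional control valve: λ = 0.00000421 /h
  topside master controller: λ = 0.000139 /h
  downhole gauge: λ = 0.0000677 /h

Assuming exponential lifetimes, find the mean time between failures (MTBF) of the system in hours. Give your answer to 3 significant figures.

Series of exponential components: λ_sys = Σ λ_i
λ_sys = 0.000000653 + 0.00000421 + 0.000139 + 0.0000677 = 2.1156e-04 /h
MTBF = 1 / λ_sys = 4730 h

4730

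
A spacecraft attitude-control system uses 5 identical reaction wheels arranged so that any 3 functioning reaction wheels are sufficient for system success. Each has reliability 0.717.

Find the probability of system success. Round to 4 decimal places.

0.8587

R = Σ_{i=3}^{5} C(5,i) p^i (1−p)^{5−i} with p = 0.717
C(5,3)·0.717^3·0.283^2 = 0.295210
C(5,4)·0.717^4·0.283^1 = 0.373967
C(5,5)·0.717^5·0.283^0 = 0.189494
Sum = 0.8587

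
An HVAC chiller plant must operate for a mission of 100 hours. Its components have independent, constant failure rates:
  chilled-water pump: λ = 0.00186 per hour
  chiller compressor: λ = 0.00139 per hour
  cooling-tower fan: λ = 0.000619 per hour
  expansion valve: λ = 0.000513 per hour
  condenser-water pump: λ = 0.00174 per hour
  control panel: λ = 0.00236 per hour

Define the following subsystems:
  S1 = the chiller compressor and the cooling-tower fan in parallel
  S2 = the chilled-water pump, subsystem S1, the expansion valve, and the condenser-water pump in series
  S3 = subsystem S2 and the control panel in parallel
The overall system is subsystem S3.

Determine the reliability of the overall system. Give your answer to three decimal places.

R(chilled-water pump) = exp(−0.00186 × 100) = 0.83027
R(chiller compressor) = exp(−0.00139 × 100) = 0.87023
R(cooling-tower fan) = exp(−0.000619 × 100) = 0.93998
R(expansion valve) = exp(−0.000513 × 100) = 0.94999
R(condenser-water pump) = exp(−0.00174 × 100) = 0.84030
R(control panel) = exp(−0.00236 × 100) = 0.78978
Parallel (chiller compressor and cooling-tower fan): 1 − (1 − 0.87023)(1 − 0.93998) = 0.99221
Series (chilled-water pump, [0.99221], expansion valve, and condenser-water pump): 0.83027 × 0.99221 × 0.94999 × 0.84030 = 0.65762
Parallel ([0.65762] and control panel): 1 − (1 − 0.65762)(1 − 0.78978) = 0.928

0.928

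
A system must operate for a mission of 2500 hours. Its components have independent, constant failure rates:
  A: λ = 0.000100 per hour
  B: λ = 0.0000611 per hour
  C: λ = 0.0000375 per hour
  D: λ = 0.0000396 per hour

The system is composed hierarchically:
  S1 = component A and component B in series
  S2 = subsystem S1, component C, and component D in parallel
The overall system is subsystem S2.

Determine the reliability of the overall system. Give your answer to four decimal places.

0.9972

R(A) = exp(−0.000100 × 2500) = 0.778801
R(B) = exp(−0.0000611 × 2500) = 0.858344
R(C) = exp(−0.0000375 × 2500) = 0.910510
R(D) = exp(−0.0000396 × 2500) = 0.905743
Series (A and B): 0.778801 × 0.858344 = 0.668479
Parallel ([0.668479], C, and D): 1 − (1 − 0.668479)(1 − 0.910510)(1 − 0.905743) = 0.9972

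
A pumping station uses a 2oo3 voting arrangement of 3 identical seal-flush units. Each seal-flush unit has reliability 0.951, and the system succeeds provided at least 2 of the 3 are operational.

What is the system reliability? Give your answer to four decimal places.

R = Σ_{i=2}^{3} C(3,i) p^i (1−p)^{3−i} with p = 0.951
C(3,2)·0.951^2·0.049^1 = 0.132947
C(3,3)·0.951^3·0.049^0 = 0.860085
Sum = 0.9930

0.9930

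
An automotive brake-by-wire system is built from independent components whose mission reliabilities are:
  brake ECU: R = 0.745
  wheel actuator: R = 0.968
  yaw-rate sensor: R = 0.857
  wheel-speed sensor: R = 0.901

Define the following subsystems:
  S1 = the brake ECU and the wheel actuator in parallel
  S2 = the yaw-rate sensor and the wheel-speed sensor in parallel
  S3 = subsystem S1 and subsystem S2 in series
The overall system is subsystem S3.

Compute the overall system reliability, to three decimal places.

0.978

Parallel (brake ECU and wheel actuator): 1 − (1 − 0.74500)(1 − 0.96800) = 0.99184
Parallel (yaw-rate sensor and wheel-speed sensor): 1 − (1 − 0.85700)(1 − 0.90100) = 0.98584
Series ([0.99184] and [0.98584]): 0.99184 × 0.98584 = 0.978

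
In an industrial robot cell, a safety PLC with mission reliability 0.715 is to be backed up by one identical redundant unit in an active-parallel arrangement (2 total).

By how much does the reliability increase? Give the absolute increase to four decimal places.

0.2038

R_before = 0.715
R_after = 1 − (1 − 0.715)^2 = 0.9188
ΔR = 0.9188 − 0.715 = 0.2038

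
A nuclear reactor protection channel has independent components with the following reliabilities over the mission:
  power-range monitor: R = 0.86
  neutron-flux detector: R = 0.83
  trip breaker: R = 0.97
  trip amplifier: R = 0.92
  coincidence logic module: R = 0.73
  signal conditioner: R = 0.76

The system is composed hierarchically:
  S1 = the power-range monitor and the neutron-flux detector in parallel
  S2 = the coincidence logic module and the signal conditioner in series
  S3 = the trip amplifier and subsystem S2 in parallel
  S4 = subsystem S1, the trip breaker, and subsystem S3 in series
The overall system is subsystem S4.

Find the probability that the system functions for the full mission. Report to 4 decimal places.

Parallel (power-range monitor and neutron-flux detector): 1 − (1 − 0.860000)(1 − 0.830000) = 0.976200
Series (coincidence logic module and signal conditioner): 0.730000 × 0.760000 = 0.554800
Parallel (trip amplifier and [0.554800]): 1 − (1 − 0.920000)(1 − 0.554800) = 0.964384
Series ([0.976200], trip breaker, and [0.964384]): 0.976200 × 0.970000 × 0.964384 = 0.9132

0.9132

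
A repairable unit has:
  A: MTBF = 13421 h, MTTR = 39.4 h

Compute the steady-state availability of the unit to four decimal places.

0.9971

A(A) = MTBF/(MTBF+MTTR) = 13421/(13421+39.4) = 0.9971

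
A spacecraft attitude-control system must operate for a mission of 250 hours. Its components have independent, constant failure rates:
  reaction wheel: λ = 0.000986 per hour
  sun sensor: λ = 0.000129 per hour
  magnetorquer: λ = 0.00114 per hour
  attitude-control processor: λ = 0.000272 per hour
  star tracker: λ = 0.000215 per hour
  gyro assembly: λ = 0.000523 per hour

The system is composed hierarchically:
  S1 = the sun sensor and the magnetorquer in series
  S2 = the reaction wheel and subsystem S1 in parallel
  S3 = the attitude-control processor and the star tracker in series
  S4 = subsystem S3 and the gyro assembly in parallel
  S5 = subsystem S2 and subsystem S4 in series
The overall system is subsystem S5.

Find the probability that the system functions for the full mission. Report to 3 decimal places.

0.927

R(reaction wheel) = exp(−0.000986 × 250) = 0.78153
R(sun sensor) = exp(−0.000129 × 250) = 0.96826
R(magnetorquer) = exp(−0.00114 × 250) = 0.75201
R(attitude-control processor) = exp(−0.000272 × 250) = 0.93426
R(star tracker) = exp(−0.000215 × 250) = 0.94767
R(gyro assembly) = exp(−0.000523 × 250) = 0.87744
Series (sun sensor and magnetorquer): 0.96826 × 0.75201 = 0.72814
Parallel (reaction wheel and [0.72814]): 1 − (1 − 0.78153)(1 − 0.72814) = 0.94061
Series (attitude-control processor and star tracker): 0.93426 × 0.94767 = 0.88537
Parallel ([0.88537] and gyro assembly): 1 − (1 − 0.88537)(1 − 0.87744) = 0.98595
Series ([0.94061] and [0.98595]): 0.94061 × 0.98595 = 0.927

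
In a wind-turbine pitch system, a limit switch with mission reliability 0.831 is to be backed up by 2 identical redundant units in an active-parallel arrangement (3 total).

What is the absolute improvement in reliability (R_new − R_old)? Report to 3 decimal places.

0.164

R_before = 0.831
R_after = 1 − (1 − 0.831)^3 = 0.995
ΔR = 0.995 − 0.831 = 0.164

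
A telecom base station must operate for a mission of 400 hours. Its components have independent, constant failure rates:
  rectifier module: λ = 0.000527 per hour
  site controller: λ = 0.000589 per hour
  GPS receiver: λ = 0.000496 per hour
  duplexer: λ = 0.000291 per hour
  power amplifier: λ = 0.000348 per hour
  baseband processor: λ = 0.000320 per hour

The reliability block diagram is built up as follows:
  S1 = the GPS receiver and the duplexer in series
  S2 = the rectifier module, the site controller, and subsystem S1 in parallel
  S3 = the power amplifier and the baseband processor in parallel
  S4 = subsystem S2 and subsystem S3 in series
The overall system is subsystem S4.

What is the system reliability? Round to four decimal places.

0.9738

R(rectifier module) = exp(−0.000527 × 400) = 0.809936
R(site controller) = exp(−0.000589 × 400) = 0.790097
R(GPS receiver) = exp(−0.000496 × 400) = 0.820042
R(duplexer) = exp(−0.000291 × 400) = 0.890119
R(power amplifier) = exp(−0.000348 × 400) = 0.870054
R(baseband processor) = exp(−0.000320 × 400) = 0.879853
Series (GPS receiver and duplexer): 0.820042 × 0.890119 = 0.729935
Parallel (rectifier module, site controller, and [0.729935]): 1 − (1 − 0.809936)(1 − 0.790097)(1 − 0.729935) = 0.989226
Parallel (power amplifier and baseband processor): 1 − (1 − 0.870054)(1 − 0.879853) = 0.984387
Series ([0.989226] and [0.984387]): 0.989226 × 0.984387 = 0.9738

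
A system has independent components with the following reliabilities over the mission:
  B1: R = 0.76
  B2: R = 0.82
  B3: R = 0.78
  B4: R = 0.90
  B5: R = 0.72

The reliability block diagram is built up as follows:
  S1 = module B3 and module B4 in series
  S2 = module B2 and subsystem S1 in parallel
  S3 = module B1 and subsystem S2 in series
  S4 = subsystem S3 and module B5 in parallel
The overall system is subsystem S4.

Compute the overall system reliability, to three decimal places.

Series (B3 and B4): 0.78000 × 0.90000 = 0.70200
Parallel (B2 and [0.70200]): 1 − (1 − 0.82000)(1 − 0.70200) = 0.94636
Series (B1 and [0.94636]): 0.76000 × 0.94636 = 0.71923
Parallel ([0.71923] and B5): 1 − (1 − 0.71923)(1 − 0.72000) = 0.921

0.921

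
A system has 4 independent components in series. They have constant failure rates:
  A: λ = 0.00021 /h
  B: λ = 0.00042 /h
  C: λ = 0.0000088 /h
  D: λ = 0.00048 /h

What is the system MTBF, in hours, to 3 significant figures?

894

Series of exponential components: λ_sys = Σ λ_i
λ_sys = 0.00021 + 0.00042 + 0.0000088 + 0.00048 = 1.1188e-03 /h
MTBF = 1 / λ_sys = 894 h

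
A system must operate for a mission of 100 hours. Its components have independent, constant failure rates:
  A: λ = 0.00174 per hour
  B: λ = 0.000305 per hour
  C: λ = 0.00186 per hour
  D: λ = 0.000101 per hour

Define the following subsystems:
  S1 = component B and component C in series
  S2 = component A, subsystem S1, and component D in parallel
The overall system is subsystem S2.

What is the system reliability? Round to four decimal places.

R(A) = exp(−0.00174 × 100) = 0.840297
R(B) = exp(−0.000305 × 100) = 0.969960
R(C) = exp(−0.00186 × 100) = 0.830274
R(D) = exp(−0.000101 × 100) = 0.989951
Series (B and C): 0.969960 × 0.830274 = 0.805333
Parallel (A, [0.805333], and D): 1 − (1 − 0.840297)(1 − 0.805333)(1 − 0.989951) = 0.9997

0.9997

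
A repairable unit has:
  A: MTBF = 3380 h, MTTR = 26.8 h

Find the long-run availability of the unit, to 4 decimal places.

A(A) = MTBF/(MTBF+MTTR) = 3380/(3380+26.8) = 0.9921

0.9921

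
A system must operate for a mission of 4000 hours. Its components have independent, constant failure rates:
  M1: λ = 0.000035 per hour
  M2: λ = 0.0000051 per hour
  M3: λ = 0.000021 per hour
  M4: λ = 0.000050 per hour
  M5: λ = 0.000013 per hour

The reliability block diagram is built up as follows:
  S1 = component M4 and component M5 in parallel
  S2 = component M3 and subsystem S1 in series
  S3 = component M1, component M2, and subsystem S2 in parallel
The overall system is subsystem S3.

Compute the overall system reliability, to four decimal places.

R(M1) = exp(−0.000035 × 4000) = 0.869358
R(M2) = exp(−0.0000051 × 4000) = 0.979807
R(M3) = exp(−0.000021 × 4000) = 0.919431
R(M4) = exp(−0.000050 × 4000) = 0.818731
R(M5) = exp(−0.000013 × 4000) = 0.949329
Parallel (M4 and M5): 1 − (1 − 0.818731)(1 − 0.949329) = 0.990815
Series (M3 and [0.990815]): 0.919431 × 0.990815 = 0.910986
Parallel (M1, M2, and [0.910986]): 1 − (1 − 0.869358)(1 − 0.979807)(1 − 0.910986) = 0.9998

0.9998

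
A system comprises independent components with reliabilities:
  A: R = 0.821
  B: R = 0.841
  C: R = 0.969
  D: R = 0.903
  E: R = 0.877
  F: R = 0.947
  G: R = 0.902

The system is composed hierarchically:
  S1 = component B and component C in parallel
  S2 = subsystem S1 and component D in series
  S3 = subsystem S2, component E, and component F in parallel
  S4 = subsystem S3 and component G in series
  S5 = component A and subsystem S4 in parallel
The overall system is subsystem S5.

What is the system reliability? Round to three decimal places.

0.982

Parallel (B and C): 1 − (1 − 0.84100)(1 − 0.96900) = 0.99507
Series ([0.99507] and D): 0.99507 × 0.90300 = 0.89855
Parallel ([0.89855], E, and F): 1 − (1 − 0.89855)(1 − 0.87700)(1 − 0.94700) = 0.99934
Series ([0.99934] and G): 0.99934 × 0.90200 = 0.90140
Parallel (A and [0.90140]): 1 − (1 − 0.82100)(1 − 0.90140) = 0.982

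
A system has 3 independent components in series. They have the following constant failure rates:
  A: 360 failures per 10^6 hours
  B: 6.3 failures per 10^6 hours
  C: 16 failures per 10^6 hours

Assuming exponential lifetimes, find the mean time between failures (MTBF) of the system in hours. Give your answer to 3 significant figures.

Series of exponential components: λ_sys = Σ λ_i
λ_sys = 0.00036 + 0.0000063 + 0.000016 = 3.8230e-04 /h
MTBF = 1 / λ_sys = 2620 h

2620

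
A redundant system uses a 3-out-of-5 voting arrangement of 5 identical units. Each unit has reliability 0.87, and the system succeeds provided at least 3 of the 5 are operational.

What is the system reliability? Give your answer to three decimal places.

0.982

R = Σ_{i=3}^{5} C(5,i) p^i (1−p)^{5−i} with p = 0.87
C(5,3)·0.87^3·0.13^2 = 0.11129
C(5,4)·0.87^4·0.13^1 = 0.37238
C(5,5)·0.87^5·0.13^0 = 0.49842
Sum = 0.982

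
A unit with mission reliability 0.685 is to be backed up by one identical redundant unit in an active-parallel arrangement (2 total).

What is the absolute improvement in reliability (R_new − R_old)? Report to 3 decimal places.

0.216

R_before = 0.685
R_after = 1 − (1 − 0.685)^2 = 0.901
ΔR = 0.901 − 0.685 = 0.216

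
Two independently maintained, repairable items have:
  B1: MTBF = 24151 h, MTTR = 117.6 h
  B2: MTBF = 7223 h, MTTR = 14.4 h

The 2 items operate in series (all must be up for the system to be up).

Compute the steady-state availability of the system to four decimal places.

A(B1) = MTBF/(MTBF+MTTR) = 24151/(24151+117.6) = 0.995154
A(B2) = MTBF/(MTBF+MTTR) = 7223/(7223+14.4) = 0.998010
Series availability: 0.995154 × 0.998010 = 0.9932

0.9932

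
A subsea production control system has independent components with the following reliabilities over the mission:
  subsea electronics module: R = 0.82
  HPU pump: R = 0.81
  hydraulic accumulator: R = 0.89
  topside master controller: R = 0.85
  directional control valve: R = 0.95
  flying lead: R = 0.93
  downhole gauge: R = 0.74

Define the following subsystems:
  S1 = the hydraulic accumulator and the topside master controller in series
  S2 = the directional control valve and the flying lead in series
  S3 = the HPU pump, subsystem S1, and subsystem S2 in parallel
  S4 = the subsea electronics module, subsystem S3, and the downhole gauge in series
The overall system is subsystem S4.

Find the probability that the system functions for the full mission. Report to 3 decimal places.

Series (hydraulic accumulator and topside master controller): 0.89000 × 0.85000 = 0.75650
Series (directional control valve and flying lead): 0.95000 × 0.93000 = 0.88350
Parallel (HPU pump, [0.75650], and [0.88350]): 1 − (1 − 0.81000)(1 − 0.75650)(1 − 0.88350) = 0.99461
Series (subsea electronics module, [0.99461], and downhole gauge): 0.82000 × 0.99461 × 0.74000 = 0.604

0.604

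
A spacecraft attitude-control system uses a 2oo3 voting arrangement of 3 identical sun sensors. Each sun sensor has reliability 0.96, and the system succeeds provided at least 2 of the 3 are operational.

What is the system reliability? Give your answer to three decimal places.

0.995

R = Σ_{i=2}^{3} C(3,i) p^i (1−p)^{3−i} with p = 0.96
C(3,2)·0.96^2·0.04^1 = 0.11059
C(3,3)·0.96^3·0.04^0 = 0.88474
Sum = 0.995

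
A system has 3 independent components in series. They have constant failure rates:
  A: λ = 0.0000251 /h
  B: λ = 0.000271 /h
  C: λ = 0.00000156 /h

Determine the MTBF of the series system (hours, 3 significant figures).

3360

Series of exponential components: λ_sys = Σ λ_i
λ_sys = 0.0000251 + 0.000271 + 0.00000156 = 2.9766e-04 /h
MTBF = 1 / λ_sys = 3360 h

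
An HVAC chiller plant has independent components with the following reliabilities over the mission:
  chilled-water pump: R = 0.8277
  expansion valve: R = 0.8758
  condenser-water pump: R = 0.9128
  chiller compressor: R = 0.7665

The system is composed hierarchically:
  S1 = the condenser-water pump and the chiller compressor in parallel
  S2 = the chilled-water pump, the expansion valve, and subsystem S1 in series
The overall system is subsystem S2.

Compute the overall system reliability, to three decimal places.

Parallel (condenser-water pump and chiller compressor): 1 − (1 − 0.91280)(1 − 0.76650) = 0.97964
Series (chilled-water pump, expansion valve, and [0.97964]): 0.82770 × 0.87580 × 0.97964 = 0.710

0.710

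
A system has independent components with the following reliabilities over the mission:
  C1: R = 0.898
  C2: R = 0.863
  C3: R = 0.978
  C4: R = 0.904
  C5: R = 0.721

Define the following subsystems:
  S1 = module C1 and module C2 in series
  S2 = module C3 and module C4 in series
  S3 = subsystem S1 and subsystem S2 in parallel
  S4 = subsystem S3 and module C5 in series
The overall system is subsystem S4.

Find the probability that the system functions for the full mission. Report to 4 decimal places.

Series (C1 and C2): 0.898000 × 0.863000 = 0.774974
Series (C3 and C4): 0.978000 × 0.904000 = 0.884112
Parallel ([0.774974] and [0.884112]): 1 − (1 − 0.774974)(1 − 0.884112) = 0.973922
Series ([0.973922] and C5): 0.973922 × 0.721000 = 0.7022

0.7022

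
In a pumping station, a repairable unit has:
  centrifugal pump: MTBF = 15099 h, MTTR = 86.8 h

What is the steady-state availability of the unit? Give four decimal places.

A(centrifugal pump) = MTBF/(MTBF+MTTR) = 15099/(15099+86.8) = 0.9943

0.9943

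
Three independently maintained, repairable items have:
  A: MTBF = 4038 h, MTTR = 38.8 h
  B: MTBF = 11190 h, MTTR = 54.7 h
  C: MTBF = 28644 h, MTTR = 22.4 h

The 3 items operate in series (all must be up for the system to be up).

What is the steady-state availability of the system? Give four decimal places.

A(A) = MTBF/(MTBF+MTTR) = 4038/(4038+38.8) = 0.990483
A(B) = MTBF/(MTBF+MTTR) = 11190/(11190+54.7) = 0.995135
A(C) = MTBF/(MTBF+MTTR) = 28644/(28644+22.4) = 0.999219
Series availability: 0.990483 × 0.995135 × 0.999219 = 0.9849

0.9849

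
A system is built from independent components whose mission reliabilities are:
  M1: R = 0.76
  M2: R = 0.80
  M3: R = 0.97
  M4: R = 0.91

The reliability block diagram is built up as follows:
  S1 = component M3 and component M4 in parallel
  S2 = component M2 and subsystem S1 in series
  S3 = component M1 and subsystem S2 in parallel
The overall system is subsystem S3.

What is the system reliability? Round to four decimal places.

0.9515

Parallel (M3 and M4): 1 − (1 − 0.970000)(1 − 0.910000) = 0.997300
Series (M2 and [0.997300]): 0.800000 × 0.997300 = 0.797840
Parallel (M1 and [0.797840]): 1 − (1 − 0.760000)(1 − 0.797840) = 0.9515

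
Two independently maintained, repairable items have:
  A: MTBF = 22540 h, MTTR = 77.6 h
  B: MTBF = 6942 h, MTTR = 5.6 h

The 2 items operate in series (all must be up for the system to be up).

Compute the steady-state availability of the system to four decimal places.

0.9958

A(A) = MTBF/(MTBF+MTTR) = 22540/(22540+77.6) = 0.996569
A(B) = MTBF/(MTBF+MTTR) = 6942/(6942+5.6) = 0.999194
Series availability: 0.996569 × 0.999194 = 0.9958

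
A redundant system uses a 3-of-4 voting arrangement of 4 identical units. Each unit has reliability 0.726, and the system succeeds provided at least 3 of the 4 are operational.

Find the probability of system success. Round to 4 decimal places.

0.6972

R = Σ_{i=3}^{4} C(4,i) p^i (1−p)^{4−i} with p = 0.726
C(4,3)·0.726^3·0.274^1 = 0.419392
C(4,4)·0.726^4·0.274^0 = 0.277809
Sum = 0.6972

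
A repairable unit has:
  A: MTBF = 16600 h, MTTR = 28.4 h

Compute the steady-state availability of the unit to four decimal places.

0.9983

A(A) = MTBF/(MTBF+MTTR) = 16600/(16600+28.4) = 0.9983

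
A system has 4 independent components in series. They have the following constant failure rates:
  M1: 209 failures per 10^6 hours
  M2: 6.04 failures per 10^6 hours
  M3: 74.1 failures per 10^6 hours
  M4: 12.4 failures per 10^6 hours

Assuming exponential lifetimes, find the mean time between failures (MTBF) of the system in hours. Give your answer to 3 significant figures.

3320

Series of exponential components: λ_sys = Σ λ_i
λ_sys = 0.000209 + 0.00000604 + 0.0000741 + 0.0000124 = 3.0154e-04 /h
MTBF = 1 / λ_sys = 3320 h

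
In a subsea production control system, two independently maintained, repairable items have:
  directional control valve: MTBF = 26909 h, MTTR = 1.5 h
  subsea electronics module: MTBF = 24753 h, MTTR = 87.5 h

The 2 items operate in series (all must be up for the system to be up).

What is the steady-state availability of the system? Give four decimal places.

0.9964

A(directional control valve) = MTBF/(MTBF+MTTR) = 26909/(26909+1.5) = 0.999944
A(subsea electronics module) = MTBF/(MTBF+MTTR) = 24753/(24753+87.5) = 0.996478
Series availability: 0.999944 × 0.996478 = 0.9964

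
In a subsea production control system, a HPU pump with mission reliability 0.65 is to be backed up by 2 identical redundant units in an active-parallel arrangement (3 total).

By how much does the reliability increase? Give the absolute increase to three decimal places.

R_before = 0.65
R_after = 1 − (1 − 0.65)^3 = 0.957
ΔR = 0.957 − 0.65 = 0.307

0.307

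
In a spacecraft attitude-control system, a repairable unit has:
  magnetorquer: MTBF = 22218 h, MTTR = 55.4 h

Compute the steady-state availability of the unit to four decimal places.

A(magnetorquer) = MTBF/(MTBF+MTTR) = 22218/(22218+55.4) = 0.9975

0.9975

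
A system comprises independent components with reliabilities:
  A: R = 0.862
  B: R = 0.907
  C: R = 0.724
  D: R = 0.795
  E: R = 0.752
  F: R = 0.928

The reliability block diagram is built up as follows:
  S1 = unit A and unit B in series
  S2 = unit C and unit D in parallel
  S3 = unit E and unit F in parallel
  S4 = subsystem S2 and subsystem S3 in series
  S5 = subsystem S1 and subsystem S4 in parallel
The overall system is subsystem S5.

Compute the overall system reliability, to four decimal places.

Series (A and B): 0.862000 × 0.907000 = 0.781834
Parallel (C and D): 1 − (1 − 0.724000)(1 − 0.795000) = 0.943420
Parallel (E and F): 1 − (1 − 0.752000)(1 − 0.928000) = 0.982144
Series ([0.943420] and [0.982144]): 0.943420 × 0.982144 = 0.926574
Parallel ([0.781834] and [0.926574]): 1 − (1 − 0.781834)(1 − 0.926574) = 0.9840

0.9840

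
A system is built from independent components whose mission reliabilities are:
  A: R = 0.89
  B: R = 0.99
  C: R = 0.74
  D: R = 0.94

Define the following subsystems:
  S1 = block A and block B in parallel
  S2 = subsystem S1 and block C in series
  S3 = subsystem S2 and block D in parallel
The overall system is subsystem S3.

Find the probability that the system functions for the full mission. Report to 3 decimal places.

Parallel (A and B): 1 − (1 − 0.89000)(1 − 0.99000) = 0.99890
Series ([0.99890] and C): 0.99890 × 0.74000 = 0.73919
Parallel ([0.73919] and D): 1 − (1 − 0.73919)(1 − 0.94000) = 0.984

0.984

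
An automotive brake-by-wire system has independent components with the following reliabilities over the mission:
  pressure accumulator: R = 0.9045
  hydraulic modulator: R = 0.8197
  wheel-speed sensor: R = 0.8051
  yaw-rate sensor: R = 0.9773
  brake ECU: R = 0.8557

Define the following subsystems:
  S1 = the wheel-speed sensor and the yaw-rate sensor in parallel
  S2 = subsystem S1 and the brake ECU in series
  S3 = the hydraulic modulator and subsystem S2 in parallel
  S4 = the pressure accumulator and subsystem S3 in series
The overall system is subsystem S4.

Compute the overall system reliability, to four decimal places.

0.8803

Parallel (wheel-speed sensor and yaw-rate sensor): 1 − (1 − 0.805100)(1 − 0.977300) = 0.995576
Series ([0.995576] and brake ECU): 0.995576 × 0.855700 = 0.851914
Parallel (hydraulic modulator and [0.851914]): 1 − (1 − 0.819700)(1 − 0.851914) = 0.973300
Series (pressure accumulator and [0.973300]): 0.904500 × 0.973300 = 0.8803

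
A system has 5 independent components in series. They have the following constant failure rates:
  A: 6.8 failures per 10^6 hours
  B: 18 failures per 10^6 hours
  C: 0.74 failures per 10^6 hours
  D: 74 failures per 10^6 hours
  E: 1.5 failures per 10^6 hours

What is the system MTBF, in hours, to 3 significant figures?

Series of exponential components: λ_sys = Σ λ_i
λ_sys = 0.0000068 + 0.000018 + 0.00000074 + 0.000074 + 0.0000015 = 1.0104e-04 /h
MTBF = 1 / λ_sys = 9900 h

9900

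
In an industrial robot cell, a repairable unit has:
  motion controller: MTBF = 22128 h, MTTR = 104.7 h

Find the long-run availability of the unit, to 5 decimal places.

0.99529

A(motion controller) = MTBF/(MTBF+MTTR) = 22128/(22128+104.7) = 0.99529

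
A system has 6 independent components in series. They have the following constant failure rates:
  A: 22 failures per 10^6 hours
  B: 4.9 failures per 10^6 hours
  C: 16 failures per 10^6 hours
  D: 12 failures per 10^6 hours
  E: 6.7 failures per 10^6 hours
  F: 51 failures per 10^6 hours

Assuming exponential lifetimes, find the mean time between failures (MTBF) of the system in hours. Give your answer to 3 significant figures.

8880

Series of exponential components: λ_sys = Σ λ_i
λ_sys = 0.000022 + 0.0000049 + 0.000016 + 0.000012 + 0.0000067 + 0.000051 = 1.1260e-04 /h
MTBF = 1 / λ_sys = 8880 h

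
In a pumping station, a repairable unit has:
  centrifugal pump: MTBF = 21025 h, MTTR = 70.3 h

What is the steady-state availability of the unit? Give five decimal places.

A(centrifugal pump) = MTBF/(MTBF+MTTR) = 21025/(21025+70.3) = 0.99667

0.99667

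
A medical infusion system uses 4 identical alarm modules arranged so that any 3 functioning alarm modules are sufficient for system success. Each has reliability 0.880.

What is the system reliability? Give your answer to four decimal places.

R = Σ_{i=3}^{4} C(4,i) p^i (1−p)^{4−i} with p = 0.880
C(4,3)·0.880^3·0.120^1 = 0.327107
C(4,4)·0.880^4·0.120^0 = 0.599695
Sum = 0.9268

0.9268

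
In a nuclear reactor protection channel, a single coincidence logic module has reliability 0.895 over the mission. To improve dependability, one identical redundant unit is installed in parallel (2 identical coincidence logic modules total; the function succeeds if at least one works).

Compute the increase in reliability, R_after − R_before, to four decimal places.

R_before = 0.895
R_after = 1 − (1 − 0.895)^2 = 0.9890
ΔR = 0.9890 − 0.895 = 0.0940

0.0940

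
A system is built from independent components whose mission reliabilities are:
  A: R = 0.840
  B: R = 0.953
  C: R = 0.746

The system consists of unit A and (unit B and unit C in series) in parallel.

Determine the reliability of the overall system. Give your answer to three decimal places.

0.954

Series (B and C): 0.95300 × 0.74600 = 0.71094
Parallel (A and [0.71094]): 1 − (1 − 0.84000)(1 − 0.71094) = 0.954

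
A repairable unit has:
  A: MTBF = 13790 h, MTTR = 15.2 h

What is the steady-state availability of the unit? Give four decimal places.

A(A) = MTBF/(MTBF+MTTR) = 13790/(13790+15.2) = 0.9989

0.9989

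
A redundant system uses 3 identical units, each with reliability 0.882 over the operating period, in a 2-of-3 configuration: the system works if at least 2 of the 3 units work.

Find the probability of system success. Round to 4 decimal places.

R = Σ_{i=2}^{3} C(3,i) p^i (1−p)^{3−i} with p = 0.882
C(3,2)·0.882^2·0.118^1 = 0.275385
C(3,3)·0.882^3·0.118^0 = 0.686129
Sum = 0.9615

0.9615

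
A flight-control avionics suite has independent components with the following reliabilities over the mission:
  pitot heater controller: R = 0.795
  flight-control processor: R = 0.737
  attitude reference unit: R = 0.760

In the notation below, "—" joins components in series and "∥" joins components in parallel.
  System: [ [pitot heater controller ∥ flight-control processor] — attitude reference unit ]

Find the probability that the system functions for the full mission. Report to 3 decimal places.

Parallel (pitot heater controller and flight-control processor): 1 − (1 − 0.79500)(1 − 0.73700) = 0.94609
Series ([0.94609] and attitude reference unit): 0.94609 × 0.76000 = 0.719

0.719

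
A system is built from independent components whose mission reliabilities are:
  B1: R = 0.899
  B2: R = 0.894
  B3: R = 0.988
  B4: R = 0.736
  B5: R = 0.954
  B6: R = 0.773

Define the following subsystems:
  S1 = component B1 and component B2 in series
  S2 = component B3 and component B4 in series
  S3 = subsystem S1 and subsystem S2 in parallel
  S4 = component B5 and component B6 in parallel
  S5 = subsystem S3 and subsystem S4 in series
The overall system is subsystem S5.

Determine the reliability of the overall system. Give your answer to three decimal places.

0.937

Series (B1 and B2): 0.89900 × 0.89400 = 0.80371
Series (B3 and B4): 0.98800 × 0.73600 = 0.72717
Parallel ([0.80371] and [0.72717]): 1 − (1 − 0.80371)(1 − 0.72717) = 0.94645
Parallel (B5 and B6): 1 − (1 − 0.95400)(1 − 0.77300) = 0.98956
Series ([0.94645] and [0.98956]): 0.94645 × 0.98956 = 0.937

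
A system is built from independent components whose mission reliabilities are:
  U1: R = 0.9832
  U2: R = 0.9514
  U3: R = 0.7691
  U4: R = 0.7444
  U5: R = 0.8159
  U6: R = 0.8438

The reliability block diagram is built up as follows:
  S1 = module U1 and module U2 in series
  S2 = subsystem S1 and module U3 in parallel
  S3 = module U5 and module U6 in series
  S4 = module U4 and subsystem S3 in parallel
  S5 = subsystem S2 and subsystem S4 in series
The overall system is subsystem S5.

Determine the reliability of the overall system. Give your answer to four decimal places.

0.9066

Series (U1 and U2): 0.983200 × 0.951400 = 0.935416
Parallel ([0.935416] and U3): 1 − (1 − 0.935416)(1 − 0.769100) = 0.985088
Series (U5 and U6): 0.815900 × 0.843800 = 0.688456
Parallel (U4 and [0.688456]): 1 − (1 − 0.744400)(1 − 0.688456) = 0.920369
Series ([0.985088] and [0.920369]): 0.985088 × 0.920369 = 0.9066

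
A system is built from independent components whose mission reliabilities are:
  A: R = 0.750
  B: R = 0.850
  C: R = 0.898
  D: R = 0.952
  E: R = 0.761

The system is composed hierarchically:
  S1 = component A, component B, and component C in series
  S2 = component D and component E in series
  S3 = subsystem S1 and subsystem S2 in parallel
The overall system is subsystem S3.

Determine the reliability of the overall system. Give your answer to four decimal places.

Series (A, B, and C): 0.750000 × 0.850000 × 0.898000 = 0.572475
Series (D and E): 0.952000 × 0.761000 = 0.724472
Parallel ([0.572475] and [0.724472]): 1 − (1 − 0.572475)(1 − 0.724472) = 0.8822

0.8822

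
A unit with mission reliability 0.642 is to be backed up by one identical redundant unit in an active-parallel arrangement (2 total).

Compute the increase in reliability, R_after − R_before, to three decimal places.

R_before = 0.642
R_after = 1 − (1 − 0.642)^2 = 0.872
ΔR = 0.872 − 0.642 = 0.230

0.230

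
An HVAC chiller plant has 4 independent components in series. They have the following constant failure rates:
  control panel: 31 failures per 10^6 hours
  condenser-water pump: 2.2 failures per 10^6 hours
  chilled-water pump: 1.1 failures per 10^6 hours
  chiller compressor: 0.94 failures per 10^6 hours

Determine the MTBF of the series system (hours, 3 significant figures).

Series of exponential components: λ_sys = Σ λ_i
λ_sys = 0.000031 + 0.0000022 + 0.0000011 + 0.00000094 = 3.5240e-05 /h
MTBF = 1 / λ_sys = 28400 h

28400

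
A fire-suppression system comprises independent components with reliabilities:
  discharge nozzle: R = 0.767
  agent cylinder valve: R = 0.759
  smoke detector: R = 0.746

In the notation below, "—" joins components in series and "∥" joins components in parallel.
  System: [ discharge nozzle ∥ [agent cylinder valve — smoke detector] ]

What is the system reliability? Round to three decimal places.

0.899

Series (agent cylinder valve and smoke detector): 0.75900 × 0.74600 = 0.56621
Parallel (discharge nozzle and [0.56621]): 1 − (1 − 0.76700)(1 − 0.56621) = 0.899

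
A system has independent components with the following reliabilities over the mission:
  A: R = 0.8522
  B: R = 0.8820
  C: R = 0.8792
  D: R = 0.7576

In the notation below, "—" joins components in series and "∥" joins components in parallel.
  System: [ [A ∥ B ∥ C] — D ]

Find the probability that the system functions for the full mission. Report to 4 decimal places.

0.7560

Parallel (A, B, and C): 1 − (1 − 0.852200)(1 − 0.882000)(1 − 0.879200) = 0.997893
Series ([0.997893] and D): 0.997893 × 0.757600 = 0.7560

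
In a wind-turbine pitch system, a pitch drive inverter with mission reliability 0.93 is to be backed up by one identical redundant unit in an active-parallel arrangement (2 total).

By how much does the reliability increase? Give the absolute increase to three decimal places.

0.065

R_before = 0.93
R_after = 1 − (1 − 0.93)^2 = 0.995
ΔR = 0.995 − 0.93 = 0.065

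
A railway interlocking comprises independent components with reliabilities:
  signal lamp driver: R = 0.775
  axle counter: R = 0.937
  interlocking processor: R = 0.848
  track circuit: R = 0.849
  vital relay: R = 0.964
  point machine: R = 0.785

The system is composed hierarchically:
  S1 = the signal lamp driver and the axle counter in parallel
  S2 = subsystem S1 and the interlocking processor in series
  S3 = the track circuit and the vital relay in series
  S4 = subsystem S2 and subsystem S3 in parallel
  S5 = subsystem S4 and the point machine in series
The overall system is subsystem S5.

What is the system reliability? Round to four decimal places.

0.7616

Parallel (signal lamp driver and axle counter): 1 − (1 − 0.775000)(1 − 0.937000) = 0.985825
Series ([0.985825] and interlocking processor): 0.985825 × 0.848000 = 0.835980
Series (track circuit and vital relay): 0.849000 × 0.964000 = 0.818436
Parallel ([0.835980] and [0.818436]): 1 − (1 − 0.835980)(1 − 0.818436) = 0.970220
Series ([0.970220] and point machine): 0.970220 × 0.785000 = 0.7616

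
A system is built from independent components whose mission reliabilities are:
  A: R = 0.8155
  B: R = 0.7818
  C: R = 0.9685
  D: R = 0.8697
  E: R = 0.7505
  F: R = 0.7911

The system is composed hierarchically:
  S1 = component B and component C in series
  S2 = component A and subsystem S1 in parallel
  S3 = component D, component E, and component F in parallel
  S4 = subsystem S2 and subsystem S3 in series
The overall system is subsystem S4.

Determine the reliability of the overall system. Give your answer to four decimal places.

Series (B and C): 0.781800 × 0.968500 = 0.757173
Parallel (A and [0.757173]): 1 − (1 − 0.815500)(1 − 0.757173) = 0.955198
Parallel (D, E, and F): 1 − (1 − 0.869700)(1 − 0.750500)(1 − 0.791100) = 0.993209
Series ([0.955198] and [0.993209]): 0.955198 × 0.993209 = 0.9487

0.9487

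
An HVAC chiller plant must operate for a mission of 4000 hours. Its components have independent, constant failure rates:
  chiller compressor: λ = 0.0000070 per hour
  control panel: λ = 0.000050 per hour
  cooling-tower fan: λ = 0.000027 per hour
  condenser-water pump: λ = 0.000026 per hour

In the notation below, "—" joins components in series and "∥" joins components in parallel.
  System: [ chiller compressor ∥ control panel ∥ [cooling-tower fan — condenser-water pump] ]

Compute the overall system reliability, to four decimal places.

R(chiller compressor) = exp(−0.0000070 × 4000) = 0.972388
R(control panel) = exp(−0.000050 × 4000) = 0.818731
R(cooling-tower fan) = exp(−0.000027 × 4000) = 0.897628
R(condenser-water pump) = exp(−0.000026 × 4000) = 0.901225
Series (cooling-tower fan and condenser-water pump): 0.897628 × 0.901225 = 0.808965
Parallel (chiller compressor, control panel, and [0.808965]): 1 − (1 − 0.972388)(1 − 0.818731)(1 − 0.808965) = 0.9990

0.9990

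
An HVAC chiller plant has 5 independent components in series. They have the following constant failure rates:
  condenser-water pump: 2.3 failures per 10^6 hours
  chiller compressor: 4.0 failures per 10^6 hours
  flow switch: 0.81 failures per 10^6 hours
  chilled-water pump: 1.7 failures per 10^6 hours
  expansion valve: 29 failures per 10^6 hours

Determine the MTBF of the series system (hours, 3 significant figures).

Series of exponential components: λ_sys = Σ λ_i
λ_sys = 0.0000023 + 0.0000040 + 0.00000081 + 0.0000017 + 0.000029 = 3.7810e-05 /h
MTBF = 1 / λ_sys = 26400 h

26400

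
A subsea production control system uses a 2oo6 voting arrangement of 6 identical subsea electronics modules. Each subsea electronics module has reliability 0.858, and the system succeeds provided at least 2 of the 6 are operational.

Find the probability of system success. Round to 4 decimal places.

0.9997

R = Σ_{i=2}^{6} C(6,i) p^i (1−p)^{6−i} with p = 0.858
C(6,2)·0.858^2·0.142^4 = 0.004490
C(6,3)·0.858^3·0.142^3 = 0.036171
C(6,4)·0.858^4·0.142^2 = 0.163914
C(6,5)·0.858^5·0.142^1 = 0.396165
C(6,6)·0.858^6·0.142^0 = 0.398955
Sum = 0.9997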